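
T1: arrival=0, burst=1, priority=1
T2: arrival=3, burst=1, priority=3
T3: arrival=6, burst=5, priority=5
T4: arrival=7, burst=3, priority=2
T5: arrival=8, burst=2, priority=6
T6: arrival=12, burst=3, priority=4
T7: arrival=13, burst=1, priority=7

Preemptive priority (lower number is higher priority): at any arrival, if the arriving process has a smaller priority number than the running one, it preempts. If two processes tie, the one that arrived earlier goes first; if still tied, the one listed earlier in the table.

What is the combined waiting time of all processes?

21

Timeline: | T1 0-1 | idle 1-3 | T2 3-4 | idle 4-6 | T3 6-7 | T4 7-10 | T3 10-12 | T6 12-15 | T3 15-17 | T5 17-19 | T7 19-20 |
Completion: T1=1  T2=4  T3=17  T4=10  T5=19  T6=15  T7=20
Waiting = turnaround − burst: T1=0, T2=0, T3=6, T4=0, T5=9, T6=0, T7=6
Total waiting = 0 + 0 + 6 + 0 + 9 + 0 + 6 = 21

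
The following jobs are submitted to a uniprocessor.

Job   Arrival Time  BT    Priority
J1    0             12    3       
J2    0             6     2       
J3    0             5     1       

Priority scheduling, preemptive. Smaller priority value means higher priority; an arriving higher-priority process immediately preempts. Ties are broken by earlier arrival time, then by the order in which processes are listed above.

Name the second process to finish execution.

J2

Schedule: | J3 0-5 | J2 5-11 | J1 11-23 |
Completion: J1=23  J2=11  J3=5
Turnaround (C−A): J1=23  J2=11  J3=5
Finish order: J3 → J2 → J1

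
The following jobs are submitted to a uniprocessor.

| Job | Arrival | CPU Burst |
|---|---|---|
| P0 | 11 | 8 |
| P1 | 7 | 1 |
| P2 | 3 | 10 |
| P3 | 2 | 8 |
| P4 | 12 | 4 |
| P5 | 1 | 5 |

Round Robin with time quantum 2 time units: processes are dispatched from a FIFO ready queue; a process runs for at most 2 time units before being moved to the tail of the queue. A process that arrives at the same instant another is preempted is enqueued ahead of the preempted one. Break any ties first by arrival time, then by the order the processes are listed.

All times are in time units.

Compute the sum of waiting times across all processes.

Gantt: | idle 0-1 | P5 1-3 | P3 3-5 | P2 5-7 | P5 7-9 | P3 9-11 | P1 11-12 | P2 12-14 | P5 14-15 | P0 15-17 | P3 17-19 | P4 19-21 | P2 21-23 | P0 23-25 | P3 25-27 | P4 27-29 | P2 29-31 | P0 31-33 | P2 33-35 | P0 35-37 |
Completion: P0=37  P1=12  P2=35  P3=27  P4=29  P5=15
Waiting = turnaround − burst: P0=18, P1=4, P2=22, P3=17, P4=13, P5=9
Total waiting = 18 + 4 + 22 + 17 + 13 + 9 = 83

83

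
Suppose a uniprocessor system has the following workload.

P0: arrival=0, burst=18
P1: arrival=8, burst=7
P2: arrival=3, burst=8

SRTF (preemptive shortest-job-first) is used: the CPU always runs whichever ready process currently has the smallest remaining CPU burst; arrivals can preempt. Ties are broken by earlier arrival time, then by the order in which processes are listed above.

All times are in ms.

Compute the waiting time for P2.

0

Schedule: | P0 0-3 | P2 3-11 | P1 11-18 | P0 18-33 |
Completion: P0=33  P1=18  P2=11
Turnaround (C−A): P0=33  P1=10  P2=8
Waiting(P2) = turnaround − burst = 8 − 8 = 0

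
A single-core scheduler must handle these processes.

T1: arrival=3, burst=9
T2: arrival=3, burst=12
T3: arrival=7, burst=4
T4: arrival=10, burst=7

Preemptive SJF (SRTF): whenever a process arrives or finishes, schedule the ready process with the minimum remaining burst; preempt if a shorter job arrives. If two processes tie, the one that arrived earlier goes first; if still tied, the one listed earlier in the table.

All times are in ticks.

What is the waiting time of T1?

4

Timeline: | idle 0-3 | T1 3-7 | T3 7-11 | T1 11-16 | T4 16-23 | T2 23-35 |
Completion: T1=16  T2=35  T3=11  T4=23
Turnaround (C−A): T1=13  T2=32  T3=4  T4=13
Waiting(T1) = turnaround − burst = 13 − 9 = 4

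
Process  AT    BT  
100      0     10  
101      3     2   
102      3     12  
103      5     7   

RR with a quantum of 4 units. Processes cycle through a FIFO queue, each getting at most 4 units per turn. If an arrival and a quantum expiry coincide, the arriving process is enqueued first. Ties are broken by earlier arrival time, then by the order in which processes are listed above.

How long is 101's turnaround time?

Gantt: | 100 0-4 | 101 4-6 | 102 6-10 | 100 10-14 | 103 14-18 | 102 18-22 | 100 22-24 | 103 24-27 | 102 27-31 |
Completion: 100=24  101=6  102=31  103=27
Turnaround(101) = completion − arrival = 6 − 3 = 3

3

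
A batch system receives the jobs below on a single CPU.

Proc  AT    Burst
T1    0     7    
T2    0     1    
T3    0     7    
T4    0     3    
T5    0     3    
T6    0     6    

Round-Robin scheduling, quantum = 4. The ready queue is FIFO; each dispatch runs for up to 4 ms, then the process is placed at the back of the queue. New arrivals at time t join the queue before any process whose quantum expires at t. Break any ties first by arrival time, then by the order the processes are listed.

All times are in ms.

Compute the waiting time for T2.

Schedule: | T1 0-4 | T2 4-5 | T3 5-9 | T4 9-12 | T5 12-15 | T6 15-19 | T1 19-22 | T3 22-25 | T6 25-27 |
Completion: T1=22  T2=5  T3=25  T4=12  T5=15  T6=27
Turnaround (C−A): T1=22  T2=5  T3=25  T4=12  T5=15  T6=27
Waiting(T2) = turnaround − burst = 5 − 1 = 4

4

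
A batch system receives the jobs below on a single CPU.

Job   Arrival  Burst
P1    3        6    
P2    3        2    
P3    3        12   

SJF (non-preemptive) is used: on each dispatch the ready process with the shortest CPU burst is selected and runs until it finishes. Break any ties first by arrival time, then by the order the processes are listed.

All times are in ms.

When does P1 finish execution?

Schedule: | idle 0-3 | P2 3-5 | P1 5-11 | P3 11-23 |
Completion: P1=11  P2=5  P3=23

11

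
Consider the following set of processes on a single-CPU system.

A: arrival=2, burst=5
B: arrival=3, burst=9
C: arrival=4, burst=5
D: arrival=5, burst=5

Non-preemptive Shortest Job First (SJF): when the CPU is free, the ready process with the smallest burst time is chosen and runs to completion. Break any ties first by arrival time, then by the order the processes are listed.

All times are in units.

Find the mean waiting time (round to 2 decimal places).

Schedule: | idle 0-2 | A 2-7 | C 7-12 | D 12-17 | B 17-26 |
Completion: A=7  B=26  C=12  D=17
Turnaround (C−A): A=5  B=23  C=8  D=12
Waiting times: A=0, B=14, C=3, D=7
Average waiting = (0+14+3+7) / 4 = 24/4 = 6.00

6.00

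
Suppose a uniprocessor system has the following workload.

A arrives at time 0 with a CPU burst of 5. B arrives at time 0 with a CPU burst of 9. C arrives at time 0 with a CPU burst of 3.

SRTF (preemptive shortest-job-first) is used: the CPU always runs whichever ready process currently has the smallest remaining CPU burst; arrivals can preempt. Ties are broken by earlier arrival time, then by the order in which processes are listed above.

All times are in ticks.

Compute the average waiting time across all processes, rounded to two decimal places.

3.67

Timeline: | C 0-3 | A 3-8 | B 8-17 |
Completion: A=8  B=17  C=3
Waiting times: A=3, B=8, C=0
Average waiting = (3+8+0) / 3 = 11/3 = 3.67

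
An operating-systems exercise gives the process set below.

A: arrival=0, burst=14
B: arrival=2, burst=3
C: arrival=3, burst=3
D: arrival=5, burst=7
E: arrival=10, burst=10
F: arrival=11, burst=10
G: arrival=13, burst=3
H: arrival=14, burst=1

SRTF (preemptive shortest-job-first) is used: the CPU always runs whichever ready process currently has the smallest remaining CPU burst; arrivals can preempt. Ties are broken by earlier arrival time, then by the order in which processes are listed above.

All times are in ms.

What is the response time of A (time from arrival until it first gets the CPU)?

Gantt: | A 0-2 | B 2-5 | C 5-8 | D 8-15 | H 15-16 | G 16-19 | E 19-29 | F 29-39 | A 39-51 |
Completion: A=51  B=5  C=8  D=15  E=29  F=39  G=19  H=16
Response(A) = first start − arrival = 0 − 0 = 0

0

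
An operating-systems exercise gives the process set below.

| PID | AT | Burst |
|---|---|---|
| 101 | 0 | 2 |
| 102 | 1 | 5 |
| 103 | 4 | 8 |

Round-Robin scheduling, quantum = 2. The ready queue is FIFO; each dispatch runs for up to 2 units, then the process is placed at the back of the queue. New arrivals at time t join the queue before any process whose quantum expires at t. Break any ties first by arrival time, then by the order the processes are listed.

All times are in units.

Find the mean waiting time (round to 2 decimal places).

2.67

Timeline: | 101 0-2 | 102 2-4 | 103 4-6 | 102 6-8 | 103 8-10 | 102 10-11 | 103 11-15 |
Completion: 101=2  102=11  103=15
Turnaround (C−A): 101=2  102=10  103=11
Waiting times: 101=0, 102=5, 103=3
Average waiting = (0+5+3) / 3 = 8/3 = 2.67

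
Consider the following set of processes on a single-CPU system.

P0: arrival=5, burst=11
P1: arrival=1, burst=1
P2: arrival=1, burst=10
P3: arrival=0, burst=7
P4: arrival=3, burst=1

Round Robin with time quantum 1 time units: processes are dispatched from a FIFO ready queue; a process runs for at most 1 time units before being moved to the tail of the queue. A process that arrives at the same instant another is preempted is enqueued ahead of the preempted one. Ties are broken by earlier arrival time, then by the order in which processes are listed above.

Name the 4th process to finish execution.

Schedule: | P3 0-1 | P1 1-2 | P2 2-3 | P3 3-4 | P4 4-5 | P2 5-6 | P3 6-7 | P0 7-8 | P2 8-9 | P3 9-10 | P0 10-11 | P2 11-12 | P3 12-13 | P0 13-14 | P2 14-15 | P3 15-16 | P0 16-17 | P2 17-18 | P3 18-19 | P0 19-20 | P2 20-21 | P0 21-22 | P2 22-23 | P0 23-24 | P2 24-25 | P0 25-26 | P2 26-27 | P0 27-30 |
Completion: P0=30  P1=2  P2=27  P3=19  P4=5
Finish order: P1 → P4 → P3 → P2 → P0

P2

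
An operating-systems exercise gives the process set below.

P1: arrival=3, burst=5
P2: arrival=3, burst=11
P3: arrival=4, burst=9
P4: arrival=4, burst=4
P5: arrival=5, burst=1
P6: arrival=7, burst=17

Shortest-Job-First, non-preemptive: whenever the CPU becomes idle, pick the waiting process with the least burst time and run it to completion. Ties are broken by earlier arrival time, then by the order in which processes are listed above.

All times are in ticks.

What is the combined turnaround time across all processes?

Gantt: | idle 0-3 | P1 3-8 | P5 8-9 | P4 9-13 | P3 13-22 | P2 22-33 | P6 33-50 |
Completion: P1=8  P2=33  P3=22  P4=13  P5=9  P6=50
Turnaround = completion − arrival: P1=5, P2=30, P3=18, P4=9, P5=4, P6=43
Total turnaround = 5 + 30 + 18 + 9 + 4 + 43 = 109

109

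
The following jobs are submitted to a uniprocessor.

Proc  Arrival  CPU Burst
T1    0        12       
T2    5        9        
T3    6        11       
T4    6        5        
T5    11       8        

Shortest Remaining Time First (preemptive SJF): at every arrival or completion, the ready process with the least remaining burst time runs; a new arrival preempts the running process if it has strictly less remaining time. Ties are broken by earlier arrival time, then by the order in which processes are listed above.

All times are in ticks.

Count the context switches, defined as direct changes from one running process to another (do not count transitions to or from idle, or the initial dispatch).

5

Schedule: | T1 0-6 | T4 6-11 | T1 11-17 | T5 17-25 | T2 25-34 | T3 34-45 |
Completion: T1=17  T2=34  T3=45  T4=11  T5=25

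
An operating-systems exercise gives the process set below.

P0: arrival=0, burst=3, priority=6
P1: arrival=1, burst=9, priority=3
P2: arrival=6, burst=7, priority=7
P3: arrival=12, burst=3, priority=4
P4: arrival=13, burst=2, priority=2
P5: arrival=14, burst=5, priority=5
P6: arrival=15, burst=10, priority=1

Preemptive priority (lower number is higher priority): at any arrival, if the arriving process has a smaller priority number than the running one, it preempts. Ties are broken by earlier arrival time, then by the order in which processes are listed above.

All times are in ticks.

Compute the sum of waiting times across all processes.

Schedule: | P0 0-1 | P1 1-10 | P0 10-12 | P3 12-13 | P4 13-15 | P6 15-25 | P3 25-27 | P5 27-32 | P2 32-39 |
Completion: P0=12  P1=10  P2=39  P3=27  P4=15  P5=32  P6=25
Turnaround (C−A): P0=12  P1=9  P2=33  P3=15  P4=2  P5=18  P6=10
Waiting = turnaround − burst: P0=9, P1=0, P2=26, P3=12, P4=0, P5=13, P6=0
Total waiting = 9 + 0 + 26 + 12 + 0 + 13 + 0 = 60

60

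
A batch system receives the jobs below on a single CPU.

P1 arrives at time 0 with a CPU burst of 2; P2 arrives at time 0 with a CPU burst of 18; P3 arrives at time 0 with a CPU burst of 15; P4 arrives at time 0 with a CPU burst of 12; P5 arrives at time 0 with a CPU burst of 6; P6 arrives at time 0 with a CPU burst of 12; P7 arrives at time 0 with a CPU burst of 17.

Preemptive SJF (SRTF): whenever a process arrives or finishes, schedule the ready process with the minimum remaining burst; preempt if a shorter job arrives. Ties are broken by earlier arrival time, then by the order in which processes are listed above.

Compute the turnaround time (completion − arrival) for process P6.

32

Gantt: | P1 0-2 | P5 2-8 | P4 8-20 | P6 20-32 | P3 32-47 | P7 47-64 | P2 64-82 |
Completion: P1=2  P2=82  P3=47  P4=20  P5=8  P6=32  P7=64
Turnaround(P6) = completion − arrival = 32 − 0 = 32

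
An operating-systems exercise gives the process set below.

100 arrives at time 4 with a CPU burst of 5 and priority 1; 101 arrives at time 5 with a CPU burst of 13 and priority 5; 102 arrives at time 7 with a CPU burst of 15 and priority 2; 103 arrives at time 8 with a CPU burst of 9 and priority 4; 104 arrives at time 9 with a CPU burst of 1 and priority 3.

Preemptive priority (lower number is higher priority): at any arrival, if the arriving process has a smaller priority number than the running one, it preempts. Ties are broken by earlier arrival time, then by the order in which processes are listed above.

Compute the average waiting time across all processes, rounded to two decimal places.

Gantt: | idle 0-4 | 100 4-9 | 102 9-24 | 104 24-25 | 103 25-34 | 101 34-47 |
Completion: 100=9  101=47  102=24  103=34  104=25
Waiting times: 100=0, 101=29, 102=2, 103=17, 104=15
Average waiting = (0+29+2+17+15) / 5 = 63/5 = 12.60

12.60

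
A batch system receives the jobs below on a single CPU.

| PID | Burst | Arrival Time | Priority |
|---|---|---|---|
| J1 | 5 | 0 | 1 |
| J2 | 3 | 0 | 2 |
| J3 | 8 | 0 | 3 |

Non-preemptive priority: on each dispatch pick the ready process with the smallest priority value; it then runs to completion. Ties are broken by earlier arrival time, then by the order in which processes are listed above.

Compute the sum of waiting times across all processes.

Timeline: | J1 0-5 | J2 5-8 | J3 8-16 |
Completion: J1=5  J2=8  J3=16
Waiting = turnaround − burst: J1=0, J2=5, J3=8
Total waiting = 0 + 5 + 8 = 13

13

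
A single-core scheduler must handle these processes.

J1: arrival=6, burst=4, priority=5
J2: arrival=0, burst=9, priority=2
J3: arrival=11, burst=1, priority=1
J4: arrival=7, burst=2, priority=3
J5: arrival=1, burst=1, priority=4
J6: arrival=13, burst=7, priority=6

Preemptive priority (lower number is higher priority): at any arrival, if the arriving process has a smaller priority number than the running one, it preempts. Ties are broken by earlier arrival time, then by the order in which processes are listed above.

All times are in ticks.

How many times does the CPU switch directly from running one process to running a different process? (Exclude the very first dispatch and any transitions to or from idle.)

Gantt: | J2 0-9 | J4 9-11 | J3 11-12 | J5 12-13 | J1 13-17 | J6 17-24 |
Completion: J1=17  J2=9  J3=12  J4=11  J5=13  J6=24
Turnaround (C−A): J1=11  J2=9  J3=1  J4=4  J5=12  J6=11

5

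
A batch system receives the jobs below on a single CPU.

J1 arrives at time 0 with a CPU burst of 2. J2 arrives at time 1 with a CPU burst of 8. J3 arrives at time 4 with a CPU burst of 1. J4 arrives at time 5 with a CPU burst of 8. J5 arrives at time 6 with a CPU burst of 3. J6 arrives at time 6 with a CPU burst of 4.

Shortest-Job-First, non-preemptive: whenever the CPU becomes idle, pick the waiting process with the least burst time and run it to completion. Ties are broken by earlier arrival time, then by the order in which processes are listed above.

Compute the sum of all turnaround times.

59

Schedule: | J1 0-2 | J2 2-10 | J3 10-11 | J5 11-14 | J6 14-18 | J4 18-26 |
Completion: J1=2  J2=10  J3=11  J4=26  J5=14  J6=18
Turnaround (C−A): J1=2  J2=9  J3=7  J4=21  J5=8  J6=12
Turnaround = completion − arrival: J1=2, J2=9, J3=7, J4=21, J5=8, J6=12
Total turnaround = 2 + 9 + 7 + 21 + 8 + 12 = 59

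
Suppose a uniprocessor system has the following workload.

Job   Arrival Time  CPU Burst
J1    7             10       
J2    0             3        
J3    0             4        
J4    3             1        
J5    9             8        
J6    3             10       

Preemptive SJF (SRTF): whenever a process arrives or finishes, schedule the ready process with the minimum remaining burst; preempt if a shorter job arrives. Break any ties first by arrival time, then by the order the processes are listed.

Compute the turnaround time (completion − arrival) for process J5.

Gantt: | J2 0-3 | J4 3-4 | J3 4-8 | J6 8-9 | J5 9-17 | J6 17-26 | J1 26-36 |
Completion: J1=36  J2=3  J3=8  J4=4  J5=17  J6=26
Turnaround(J5) = completion − arrival = 17 − 9 = 8

8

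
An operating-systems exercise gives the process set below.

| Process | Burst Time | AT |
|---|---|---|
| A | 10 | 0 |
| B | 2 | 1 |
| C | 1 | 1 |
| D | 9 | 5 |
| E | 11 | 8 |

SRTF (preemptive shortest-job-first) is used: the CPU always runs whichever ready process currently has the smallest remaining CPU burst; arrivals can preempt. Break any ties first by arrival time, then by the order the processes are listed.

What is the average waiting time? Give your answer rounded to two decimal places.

5.20

Gantt: | A 0-1 | C 1-2 | B 2-4 | A 4-13 | D 13-22 | E 22-33 |
Completion: A=13  B=4  C=2  D=22  E=33
Waiting times: A=3, B=1, C=0, D=8, E=14
Average waiting = (3+1+0+8+14) / 5 = 26/5 = 5.20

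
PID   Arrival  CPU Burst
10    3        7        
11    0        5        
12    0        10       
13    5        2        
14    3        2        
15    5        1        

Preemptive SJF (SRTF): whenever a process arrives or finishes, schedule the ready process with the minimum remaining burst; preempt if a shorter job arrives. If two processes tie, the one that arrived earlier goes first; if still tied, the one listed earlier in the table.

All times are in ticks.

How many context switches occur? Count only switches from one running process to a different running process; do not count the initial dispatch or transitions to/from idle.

5

Gantt: | 11 0-5 | 15 5-6 | 14 6-8 | 13 8-10 | 10 10-17 | 12 17-27 |
Completion: 10=17  11=5  12=27  13=10  14=8  15=6
Turnaround (C−A): 10=14  11=5  12=27  13=5  14=5  15=1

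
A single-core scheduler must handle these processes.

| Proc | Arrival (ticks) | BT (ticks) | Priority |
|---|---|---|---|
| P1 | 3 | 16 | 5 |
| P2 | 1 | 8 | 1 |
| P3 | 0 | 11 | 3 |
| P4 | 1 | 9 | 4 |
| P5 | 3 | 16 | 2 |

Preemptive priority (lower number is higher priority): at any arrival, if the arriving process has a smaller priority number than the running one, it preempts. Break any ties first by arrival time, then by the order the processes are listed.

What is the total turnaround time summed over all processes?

Gantt: | P3 0-1 | P2 1-9 | P5 9-25 | P3 25-35 | P4 35-44 | P1 44-60 |
Completion: P1=60  P2=9  P3=35  P4=44  P5=25
Turnaround = completion − arrival: P1=57, P2=8, P3=35, P4=43, P5=22
Total turnaround = 57 + 8 + 35 + 43 + 22 = 165

165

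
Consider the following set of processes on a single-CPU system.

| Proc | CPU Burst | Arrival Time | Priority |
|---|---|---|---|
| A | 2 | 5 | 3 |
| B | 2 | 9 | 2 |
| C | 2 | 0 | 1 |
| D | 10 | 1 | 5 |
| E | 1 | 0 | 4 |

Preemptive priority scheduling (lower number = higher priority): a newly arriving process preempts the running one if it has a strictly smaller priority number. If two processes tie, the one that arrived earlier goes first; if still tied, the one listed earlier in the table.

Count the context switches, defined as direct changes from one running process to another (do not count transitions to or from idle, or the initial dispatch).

6

Gantt: | C 0-2 | E 2-3 | D 3-5 | A 5-7 | D 7-9 | B 9-11 | D 11-17 |
Completion: A=7  B=11  C=2  D=17  E=3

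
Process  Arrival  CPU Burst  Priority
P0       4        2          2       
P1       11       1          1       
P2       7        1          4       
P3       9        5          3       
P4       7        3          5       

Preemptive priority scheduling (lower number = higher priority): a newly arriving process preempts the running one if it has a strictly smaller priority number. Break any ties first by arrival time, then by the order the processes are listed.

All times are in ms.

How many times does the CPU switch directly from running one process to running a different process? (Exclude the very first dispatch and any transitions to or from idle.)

5

Gantt: | idle 0-4 | P0 4-6 | idle 6-7 | P2 7-8 | P4 8-9 | P3 9-11 | P1 11-12 | P3 12-15 | P4 15-17 |
Completion: P0=6  P1=12  P2=8  P3=15  P4=17
Turnaround (C−A): P0=2  P1=1  P2=1  P3=6  P4=10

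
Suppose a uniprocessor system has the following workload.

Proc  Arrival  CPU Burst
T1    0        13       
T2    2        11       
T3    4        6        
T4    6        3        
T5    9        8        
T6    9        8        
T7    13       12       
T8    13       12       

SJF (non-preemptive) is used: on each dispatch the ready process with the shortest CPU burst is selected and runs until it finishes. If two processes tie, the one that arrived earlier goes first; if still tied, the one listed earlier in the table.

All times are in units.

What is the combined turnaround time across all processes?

Schedule: | T1 0-13 | T4 13-16 | T3 16-22 | T5 22-30 | T6 30-38 | T2 38-49 | T7 49-61 | T8 61-73 |
Completion: T1=13  T2=49  T3=22  T4=16  T5=30  T6=38  T7=61  T8=73
Turnaround (C−A): T1=13  T2=47  T3=18  T4=10  T5=21  T6=29  T7=48  T8=60
Turnaround = completion − arrival: T1=13, T2=47, T3=18, T4=10, T5=21, T6=29, T7=48, T8=60
Total turnaround = 13 + 47 + 18 + 10 + 21 + 29 + 48 + 60 = 246

246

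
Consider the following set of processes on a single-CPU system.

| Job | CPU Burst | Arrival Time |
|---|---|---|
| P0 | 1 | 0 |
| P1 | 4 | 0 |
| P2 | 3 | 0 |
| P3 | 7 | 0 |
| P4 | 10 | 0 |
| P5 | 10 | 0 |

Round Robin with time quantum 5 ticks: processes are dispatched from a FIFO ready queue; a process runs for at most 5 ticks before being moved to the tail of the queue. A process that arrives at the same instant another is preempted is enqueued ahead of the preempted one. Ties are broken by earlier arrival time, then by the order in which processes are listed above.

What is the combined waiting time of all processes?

Timeline: | P0 0-1 | P1 1-5 | P2 5-8 | P3 8-13 | P4 13-18 | P5 18-23 | P3 23-25 | P4 25-30 | P5 30-35 |
Completion: P0=1  P1=5  P2=8  P3=25  P4=30  P5=35
Waiting = turnaround − burst: P0=0, P1=1, P2=5, P3=18, P4=20, P5=25
Total waiting = 0 + 1 + 5 + 18 + 20 + 25 = 69

69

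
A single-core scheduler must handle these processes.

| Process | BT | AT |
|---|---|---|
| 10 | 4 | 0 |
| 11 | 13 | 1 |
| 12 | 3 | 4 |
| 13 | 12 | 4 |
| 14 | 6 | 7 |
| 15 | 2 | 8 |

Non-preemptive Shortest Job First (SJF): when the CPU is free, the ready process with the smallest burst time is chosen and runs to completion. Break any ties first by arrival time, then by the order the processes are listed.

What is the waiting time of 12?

Gantt: | 10 0-4 | 12 4-7 | 14 7-13 | 15 13-15 | 13 15-27 | 11 27-40 |
Completion: 10=4  11=40  12=7  13=27  14=13  15=15
Waiting(12) = turnaround − burst = 3 − 3 = 0

0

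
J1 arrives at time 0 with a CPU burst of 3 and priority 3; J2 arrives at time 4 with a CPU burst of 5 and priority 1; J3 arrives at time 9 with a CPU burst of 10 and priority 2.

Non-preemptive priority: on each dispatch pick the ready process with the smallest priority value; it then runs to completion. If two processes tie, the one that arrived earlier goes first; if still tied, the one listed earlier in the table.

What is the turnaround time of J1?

Gantt: | J1 0-3 | idle 3-4 | J2 4-9 | J3 9-19 |
Completion: J1=3  J2=9  J3=19
Turnaround (C−A): J1=3  J2=5  J3=10
Turnaround(J1) = completion − arrival = 3 − 0 = 3

3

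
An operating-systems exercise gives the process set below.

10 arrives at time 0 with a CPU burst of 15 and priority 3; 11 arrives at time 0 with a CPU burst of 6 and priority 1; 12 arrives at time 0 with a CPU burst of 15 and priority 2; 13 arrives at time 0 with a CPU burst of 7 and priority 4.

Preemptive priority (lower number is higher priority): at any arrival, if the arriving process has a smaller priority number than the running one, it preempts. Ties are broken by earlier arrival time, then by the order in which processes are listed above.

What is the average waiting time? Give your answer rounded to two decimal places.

Schedule: | 11 0-6 | 12 6-21 | 10 21-36 | 13 36-43 |
Completion: 10=36  11=6  12=21  13=43
Turnaround (C−A): 10=36  11=6  12=21  13=43
Waiting times: 10=21, 11=0, 12=6, 13=36
Average waiting = (21+0+6+36) / 4 = 63/4 = 15.75

15.75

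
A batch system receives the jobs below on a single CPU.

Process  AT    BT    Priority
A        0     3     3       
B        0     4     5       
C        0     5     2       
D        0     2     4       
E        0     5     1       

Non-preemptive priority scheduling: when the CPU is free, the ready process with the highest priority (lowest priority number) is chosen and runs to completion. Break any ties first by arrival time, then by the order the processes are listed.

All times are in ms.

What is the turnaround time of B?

Timeline: | E 0-5 | C 5-10 | A 10-13 | D 13-15 | B 15-19 |
Completion: A=13  B=19  C=10  D=15  E=5
Turnaround (C−A): A=13  B=19  C=10  D=15  E=5
Turnaround(B) = completion − arrival = 19 − 0 = 19

19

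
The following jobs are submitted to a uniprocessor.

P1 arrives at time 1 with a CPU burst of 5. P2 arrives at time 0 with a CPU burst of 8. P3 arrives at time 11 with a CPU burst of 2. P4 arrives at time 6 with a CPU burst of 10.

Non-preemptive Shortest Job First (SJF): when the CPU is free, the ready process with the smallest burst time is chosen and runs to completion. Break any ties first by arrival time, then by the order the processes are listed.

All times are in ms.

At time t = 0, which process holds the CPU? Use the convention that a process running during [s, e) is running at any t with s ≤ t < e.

Timeline: | P2 0-8 | P1 8-13 | P3 13-15 | P4 15-25 |
Completion: P1=13  P2=8  P3=15  P4=25

P2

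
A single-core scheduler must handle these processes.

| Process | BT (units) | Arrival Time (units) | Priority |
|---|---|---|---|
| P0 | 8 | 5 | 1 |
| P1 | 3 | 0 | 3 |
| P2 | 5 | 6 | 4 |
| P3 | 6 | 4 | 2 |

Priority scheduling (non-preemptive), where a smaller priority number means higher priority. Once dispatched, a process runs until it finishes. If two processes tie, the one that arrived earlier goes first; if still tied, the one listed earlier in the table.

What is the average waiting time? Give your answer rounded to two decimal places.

Timeline: | P1 0-3 | idle 3-4 | P3 4-10 | P0 10-18 | P2 18-23 |
Completion: P0=18  P1=3  P2=23  P3=10
Turnaround (C−A): P0=13  P1=3  P2=17  P3=6
Waiting times: P0=5, P1=0, P2=12, P3=0
Average waiting = (5+0+12+0) / 4 = 17/4 = 4.25

4.25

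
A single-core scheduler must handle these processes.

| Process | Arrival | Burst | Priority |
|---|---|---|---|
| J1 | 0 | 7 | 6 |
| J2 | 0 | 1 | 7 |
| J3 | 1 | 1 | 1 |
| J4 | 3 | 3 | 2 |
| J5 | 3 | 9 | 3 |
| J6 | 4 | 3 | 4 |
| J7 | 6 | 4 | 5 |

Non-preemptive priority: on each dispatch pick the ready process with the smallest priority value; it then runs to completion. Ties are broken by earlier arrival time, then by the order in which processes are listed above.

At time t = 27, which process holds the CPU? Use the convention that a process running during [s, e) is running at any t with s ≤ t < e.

Schedule: | J1 0-7 | J3 7-8 | J4 8-11 | J5 11-20 | J6 20-23 | J7 23-27 | J2 27-28 |
Completion: J1=7  J2=28  J3=8  J4=11  J5=20  J6=23  J7=27

J2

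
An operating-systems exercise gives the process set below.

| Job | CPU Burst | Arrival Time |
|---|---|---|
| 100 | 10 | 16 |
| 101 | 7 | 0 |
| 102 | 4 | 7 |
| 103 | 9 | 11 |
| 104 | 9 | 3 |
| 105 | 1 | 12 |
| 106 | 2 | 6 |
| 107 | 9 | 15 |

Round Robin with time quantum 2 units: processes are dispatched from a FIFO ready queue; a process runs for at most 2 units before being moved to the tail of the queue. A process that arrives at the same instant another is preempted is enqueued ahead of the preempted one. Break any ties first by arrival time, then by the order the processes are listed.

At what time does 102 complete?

Gantt: | 101 0-4 | 104 4-6 | 101 6-8 | 106 8-10 | 104 10-12 | 102 12-14 | 101 14-15 | 103 15-17 | 105 17-18 | 104 18-20 | 102 20-22 | 107 22-24 | 100 24-26 | 103 26-28 | 104 28-30 | 107 30-32 | 100 32-34 | 103 34-36 | 104 36-37 | 107 37-39 | 100 39-41 | 103 41-43 | 107 43-45 | 100 45-47 | 103 47-48 | 107 48-49 | 100 49-51 |
Completion: 100=51  101=15  102=22  103=48  104=37  105=18  106=10  107=49
Turnaround (C−A): 100=35  101=15  102=15  103=37  104=34  105=6  106=4  107=34

22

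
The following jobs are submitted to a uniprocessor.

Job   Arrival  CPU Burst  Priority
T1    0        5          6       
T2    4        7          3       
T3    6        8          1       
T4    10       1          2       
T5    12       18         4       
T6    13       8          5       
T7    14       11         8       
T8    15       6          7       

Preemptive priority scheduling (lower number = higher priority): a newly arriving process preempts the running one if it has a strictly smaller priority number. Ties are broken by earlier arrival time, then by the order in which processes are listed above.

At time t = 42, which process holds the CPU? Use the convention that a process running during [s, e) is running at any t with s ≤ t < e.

Schedule: | T1 0-4 | T2 4-6 | T3 6-14 | T4 14-15 | T2 15-20 | T5 20-38 | T6 38-46 | T1 46-47 | T8 47-53 | T7 53-64 |
Completion: T1=47  T2=20  T3=14  T4=15  T5=38  T6=46  T7=64  T8=53
Turnaround (C−A): T1=47  T2=16  T3=8  T4=5  T5=26  T6=33  T7=50  T8=38

T6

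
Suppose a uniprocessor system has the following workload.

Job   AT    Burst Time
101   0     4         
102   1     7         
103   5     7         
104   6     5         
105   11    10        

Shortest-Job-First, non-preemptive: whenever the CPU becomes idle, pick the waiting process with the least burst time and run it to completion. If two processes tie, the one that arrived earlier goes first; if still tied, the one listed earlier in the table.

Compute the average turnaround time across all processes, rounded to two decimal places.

Timeline: | 101 0-4 | 102 4-11 | 104 11-16 | 103 16-23 | 105 23-33 |
Completion: 101=4  102=11  103=23  104=16  105=33
Turnaround (C−A): 101=4  102=10  103=18  104=10  105=22
Turnaround times: 101=4, 102=10, 103=18, 104=10, 105=22
Average turnaround = (4+10+18+10+22) / 5 = 64/5 = 12.80

12.80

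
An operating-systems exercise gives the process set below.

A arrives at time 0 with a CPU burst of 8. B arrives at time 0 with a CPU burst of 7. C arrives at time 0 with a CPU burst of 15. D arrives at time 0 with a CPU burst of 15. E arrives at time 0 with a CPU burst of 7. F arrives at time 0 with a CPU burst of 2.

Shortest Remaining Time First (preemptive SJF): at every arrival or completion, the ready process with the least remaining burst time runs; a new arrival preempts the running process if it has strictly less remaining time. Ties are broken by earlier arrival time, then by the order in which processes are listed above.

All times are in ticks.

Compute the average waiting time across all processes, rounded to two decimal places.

15.00

Gantt: | F 0-2 | B 2-9 | E 9-16 | A 16-24 | C 24-39 | D 39-54 |
Completion: A=24  B=9  C=39  D=54  E=16  F=2
Turnaround (C−A): A=24  B=9  C=39  D=54  E=16  F=2
Waiting times: A=16, B=2, C=24, D=39, E=9, F=0
Average waiting = (16+2+24+39+9+0) / 6 = 90/6 = 15.00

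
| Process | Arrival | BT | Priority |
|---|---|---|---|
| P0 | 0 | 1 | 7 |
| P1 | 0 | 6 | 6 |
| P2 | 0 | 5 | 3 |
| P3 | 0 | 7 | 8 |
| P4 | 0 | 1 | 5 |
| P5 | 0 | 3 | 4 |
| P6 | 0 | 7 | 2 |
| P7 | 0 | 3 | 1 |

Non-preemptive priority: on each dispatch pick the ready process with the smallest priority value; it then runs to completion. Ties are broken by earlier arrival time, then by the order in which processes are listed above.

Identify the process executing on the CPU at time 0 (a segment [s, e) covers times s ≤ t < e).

Schedule: | P7 0-3 | P6 3-10 | P2 10-15 | P5 15-18 | P4 18-19 | P1 19-25 | P0 25-26 | P3 26-33 |
Completion: P0=26  P1=25  P2=15  P3=33  P4=19  P5=18  P6=10  P7=3
Turnaround (C−A): P0=26  P1=25  P2=15  P3=33  P4=19  P5=18  P6=10  P7=3

P7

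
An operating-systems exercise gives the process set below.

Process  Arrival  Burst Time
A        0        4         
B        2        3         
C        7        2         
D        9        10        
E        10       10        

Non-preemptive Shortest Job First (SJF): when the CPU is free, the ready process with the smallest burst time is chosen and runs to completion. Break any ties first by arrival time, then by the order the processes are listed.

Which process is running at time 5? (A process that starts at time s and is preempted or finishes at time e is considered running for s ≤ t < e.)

B

Timeline: | A 0-4 | B 4-7 | C 7-9 | D 9-19 | E 19-29 |
Completion: A=4  B=7  C=9  D=19  E=29
Turnaround (C−A): A=4  B=5  C=2  D=10  E=19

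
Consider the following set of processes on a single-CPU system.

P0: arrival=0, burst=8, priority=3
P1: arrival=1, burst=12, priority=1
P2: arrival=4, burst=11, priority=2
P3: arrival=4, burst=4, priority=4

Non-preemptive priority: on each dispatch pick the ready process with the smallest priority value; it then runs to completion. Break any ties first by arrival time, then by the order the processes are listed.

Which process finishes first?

Gantt: | P0 0-8 | P1 8-20 | P2 20-31 | P3 31-35 |
Completion: P0=8  P1=20  P2=31  P3=35
Turnaround (C−A): P0=8  P1=19  P2=27  P3=31
Finish order: P0 → P1 → P2 → P3

P0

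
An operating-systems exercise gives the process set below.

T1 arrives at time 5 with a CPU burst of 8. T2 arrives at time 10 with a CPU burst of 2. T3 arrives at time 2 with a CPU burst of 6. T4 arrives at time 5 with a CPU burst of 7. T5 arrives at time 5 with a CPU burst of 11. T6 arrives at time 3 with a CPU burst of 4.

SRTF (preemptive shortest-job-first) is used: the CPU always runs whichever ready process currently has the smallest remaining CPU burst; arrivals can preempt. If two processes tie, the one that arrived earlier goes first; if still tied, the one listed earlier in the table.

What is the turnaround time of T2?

Gantt: | idle 0-2 | T3 2-3 | T6 3-7 | T3 7-12 | T2 12-14 | T4 14-21 | T1 21-29 | T5 29-40 |
Completion: T1=29  T2=14  T3=12  T4=21  T5=40  T6=7
Turnaround (C−A): T1=24  T2=4  T3=10  T4=16  T5=35  T6=4
Turnaround(T2) = completion − arrival = 14 − 10 = 4

4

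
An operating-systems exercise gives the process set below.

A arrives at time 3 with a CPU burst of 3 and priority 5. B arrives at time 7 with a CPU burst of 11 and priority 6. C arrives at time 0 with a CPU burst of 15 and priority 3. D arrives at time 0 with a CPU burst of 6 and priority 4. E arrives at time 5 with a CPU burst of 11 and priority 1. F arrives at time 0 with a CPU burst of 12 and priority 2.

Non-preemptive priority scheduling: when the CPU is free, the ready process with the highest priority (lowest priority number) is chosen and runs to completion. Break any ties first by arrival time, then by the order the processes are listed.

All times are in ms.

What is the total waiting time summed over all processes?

149

Timeline: | F 0-12 | E 12-23 | C 23-38 | D 38-44 | A 44-47 | B 47-58 |
Completion: A=47  B=58  C=38  D=44  E=23  F=12
Waiting = turnaround − burst: A=41, B=40, C=23, D=38, E=7, F=0
Total waiting = 41 + 40 + 23 + 38 + 7 + 0 = 149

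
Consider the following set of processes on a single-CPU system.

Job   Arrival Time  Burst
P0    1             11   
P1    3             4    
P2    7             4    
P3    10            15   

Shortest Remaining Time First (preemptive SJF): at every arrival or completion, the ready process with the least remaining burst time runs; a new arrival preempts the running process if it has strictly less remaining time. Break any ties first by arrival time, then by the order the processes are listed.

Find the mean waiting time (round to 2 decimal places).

4.50

Timeline: | idle 0-1 | P0 1-3 | P1 3-7 | P2 7-11 | P0 11-20 | P3 20-35 |
Completion: P0=20  P1=7  P2=11  P3=35
Turnaround (C−A): P0=19  P1=4  P2=4  P3=25
Waiting times: P0=8, P1=0, P2=0, P3=10
Average waiting = (8+0+0+10) / 4 = 18/4 = 4.50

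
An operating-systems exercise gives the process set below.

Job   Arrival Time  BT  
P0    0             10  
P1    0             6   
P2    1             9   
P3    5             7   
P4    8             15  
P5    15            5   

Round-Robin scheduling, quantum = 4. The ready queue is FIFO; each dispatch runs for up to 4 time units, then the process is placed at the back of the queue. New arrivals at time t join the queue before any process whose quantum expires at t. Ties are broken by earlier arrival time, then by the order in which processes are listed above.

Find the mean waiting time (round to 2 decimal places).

Timeline: | P0 0-4 | P1 4-8 | P2 8-12 | P0 12-16 | P3 16-20 | P4 20-24 | P1 24-26 | P2 26-30 | P5 30-34 | P0 34-36 | P3 36-39 | P4 39-43 | P2 43-44 | P5 44-45 | P4 45-52 |
Completion: P0=36  P1=26  P2=44  P3=39  P4=52  P5=45
Waiting times: P0=26, P1=20, P2=34, P3=27, P4=29, P5=25
Average waiting = (26+20+34+27+29+25) / 6 = 161/6 = 26.83

26.83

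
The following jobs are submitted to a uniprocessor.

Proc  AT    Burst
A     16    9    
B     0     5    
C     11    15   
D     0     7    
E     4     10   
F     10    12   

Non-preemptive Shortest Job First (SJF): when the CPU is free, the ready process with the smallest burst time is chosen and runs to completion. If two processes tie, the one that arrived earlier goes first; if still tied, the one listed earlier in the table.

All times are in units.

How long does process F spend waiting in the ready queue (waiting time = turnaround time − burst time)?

21

Schedule: | B 0-5 | D 5-12 | E 12-22 | A 22-31 | F 31-43 | C 43-58 |
Completion: A=31  B=5  C=58  D=12  E=22  F=43
Waiting(F) = turnaround − burst = 33 − 12 = 21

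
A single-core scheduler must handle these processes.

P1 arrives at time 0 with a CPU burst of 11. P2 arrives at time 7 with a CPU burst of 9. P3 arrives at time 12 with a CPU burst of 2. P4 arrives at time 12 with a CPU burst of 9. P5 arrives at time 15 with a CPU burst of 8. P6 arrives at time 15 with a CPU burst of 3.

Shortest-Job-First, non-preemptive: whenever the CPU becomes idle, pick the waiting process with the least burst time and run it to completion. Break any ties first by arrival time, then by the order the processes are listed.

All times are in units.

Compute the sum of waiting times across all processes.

Gantt: | P1 0-11 | P2 11-20 | P3 20-22 | P6 22-25 | P5 25-33 | P4 33-42 |
Completion: P1=11  P2=20  P3=22  P4=42  P5=33  P6=25
Turnaround (C−A): P1=11  P2=13  P3=10  P4=30  P5=18  P6=10
Waiting = turnaround − burst: P1=0, P2=4, P3=8, P4=21, P5=10, P6=7
Total waiting = 0 + 4 + 8 + 21 + 10 + 7 = 50

50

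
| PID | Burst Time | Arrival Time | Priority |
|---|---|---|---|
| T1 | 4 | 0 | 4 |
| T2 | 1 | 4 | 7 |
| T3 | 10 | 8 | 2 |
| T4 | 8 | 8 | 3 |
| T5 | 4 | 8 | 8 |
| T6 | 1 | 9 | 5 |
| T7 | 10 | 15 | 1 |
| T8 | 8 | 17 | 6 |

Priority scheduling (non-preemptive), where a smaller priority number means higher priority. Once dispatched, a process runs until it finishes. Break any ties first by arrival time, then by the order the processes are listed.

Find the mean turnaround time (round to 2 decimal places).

Schedule: | T1 0-4 | T2 4-5 | idle 5-8 | T3 8-18 | T7 18-28 | T4 28-36 | T6 36-37 | T8 37-45 | T5 45-49 |
Completion: T1=4  T2=5  T3=18  T4=36  T5=49  T6=37  T7=28  T8=45
Turnaround (C−A): T1=4  T2=1  T3=10  T4=28  T5=41  T6=28  T7=13  T8=28
Turnaround times: T1=4, T2=1, T3=10, T4=28, T5=41, T6=28, T7=13, T8=28
Average turnaround = (4+1+10+28+41+28+13+28) / 8 = 153/8 = 19.13

19.13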